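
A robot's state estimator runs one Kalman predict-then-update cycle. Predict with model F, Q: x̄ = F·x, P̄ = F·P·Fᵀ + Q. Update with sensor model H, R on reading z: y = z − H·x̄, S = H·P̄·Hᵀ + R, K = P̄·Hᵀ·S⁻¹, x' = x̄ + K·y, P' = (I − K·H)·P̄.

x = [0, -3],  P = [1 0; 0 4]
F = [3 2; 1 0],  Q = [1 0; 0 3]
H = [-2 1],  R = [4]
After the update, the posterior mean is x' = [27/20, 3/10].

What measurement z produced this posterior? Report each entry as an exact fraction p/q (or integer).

x̄ = F·x = [-6, 0]
P̄ = F·P·Fᵀ + Q = [26 3; 3 4]
S = H·P̄·Hᵀ + R = [100]
K = P̄·Hᵀ·S⁻¹ = [-49/100; -1/50]
x' − x̄ = [147/20, 3/10] = K·y
y = (KᵀK)⁻¹·Kᵀ·(x' − x̄) = [-15]
z = y + H·x̄ = [-15] + [12] = [-3]

z = [-3]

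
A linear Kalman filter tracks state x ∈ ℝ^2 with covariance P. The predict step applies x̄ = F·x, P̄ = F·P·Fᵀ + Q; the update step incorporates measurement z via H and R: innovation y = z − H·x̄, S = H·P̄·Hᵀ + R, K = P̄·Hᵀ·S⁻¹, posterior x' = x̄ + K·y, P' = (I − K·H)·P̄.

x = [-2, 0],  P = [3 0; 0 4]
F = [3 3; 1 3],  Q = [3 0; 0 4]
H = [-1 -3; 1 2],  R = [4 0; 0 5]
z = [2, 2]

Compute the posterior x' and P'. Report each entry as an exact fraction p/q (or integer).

x' = [-343/340, 11/60]
P' = [5657/680 -349/120; -349/120 481/360]

x̄ = F·x = [-6, -2]
P̄ = F·P·Fᵀ + Q = [66 45; 45 43]
y = z − H·x̄ = [-10, 12]
S = H·P̄·Hᵀ + R = [727 -549; -549 423]
K = P̄·Hᵀ·S⁻¹ = [69/680 1021/2040; -11/40 -17/360]
x' = x̄ + K·y = [-343/340, 11/60]
P' = (I − K·H)·P̄ = [5657/680 -349/120; -349/120 481/360]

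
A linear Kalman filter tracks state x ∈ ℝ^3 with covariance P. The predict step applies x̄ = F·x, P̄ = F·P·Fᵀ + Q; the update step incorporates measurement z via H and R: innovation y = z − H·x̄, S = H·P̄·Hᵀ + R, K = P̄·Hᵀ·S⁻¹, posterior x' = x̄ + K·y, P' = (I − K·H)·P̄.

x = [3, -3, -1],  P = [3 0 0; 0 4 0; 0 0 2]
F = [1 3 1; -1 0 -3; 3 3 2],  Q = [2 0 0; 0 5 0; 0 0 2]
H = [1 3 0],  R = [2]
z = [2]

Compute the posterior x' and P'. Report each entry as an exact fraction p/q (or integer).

x' = [-159/25, 69/25, -64/25]
P' = [9419/225 -1043/75 11249/225; -1043/75 121/25 -1253/75; 11249/225 -1253/75 16229/225]

x̄ = F·x = [-7, 0, -2]
P̄ = F·P·Fᵀ + Q = [43 -9 49; -9 26 -21; 49 -21 73]
y = z − H·x̄ = [9]
S = H·P̄·Hᵀ + R = [225]
K = P̄·Hᵀ·S⁻¹ = [16/225; 23/75; -14/225]
x' = x̄ + K·y = [-159/25, 69/25, -64/25]
P' = (I − K·H)·P̄ = [9419/225 -1043/75 11249/225; -1043/75 121/25 -1253/75; 11249/225 -1253/75 16229/225]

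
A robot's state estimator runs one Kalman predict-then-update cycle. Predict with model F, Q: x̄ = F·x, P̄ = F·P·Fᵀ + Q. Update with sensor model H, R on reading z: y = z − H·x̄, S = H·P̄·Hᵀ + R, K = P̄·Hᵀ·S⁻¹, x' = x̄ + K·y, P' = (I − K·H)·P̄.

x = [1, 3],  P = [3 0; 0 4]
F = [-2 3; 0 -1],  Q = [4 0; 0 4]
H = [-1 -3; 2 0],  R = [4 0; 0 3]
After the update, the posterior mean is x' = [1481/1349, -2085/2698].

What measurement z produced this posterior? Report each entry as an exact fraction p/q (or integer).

z = [1, 2]

x̄ = F·x = [7, -3]
P̄ = F·P·Fᵀ + Q = [52 -12; -12 8]
S = H·P̄·Hᵀ + R = [56 -32; -32 211]
K = P̄·Hᵀ·S⁻¹ = [-6/1349 664/1349; -825/2698 -216/1349]
x' − x̄ = [-7962/1349, 6009/2698] = K·y
y = (KᵀK)⁻¹·Kᵀ·(x' − x̄) = [-1, -12]
z = y + H·x̄ = [-1, -12] + [2, 14] = [1, 2]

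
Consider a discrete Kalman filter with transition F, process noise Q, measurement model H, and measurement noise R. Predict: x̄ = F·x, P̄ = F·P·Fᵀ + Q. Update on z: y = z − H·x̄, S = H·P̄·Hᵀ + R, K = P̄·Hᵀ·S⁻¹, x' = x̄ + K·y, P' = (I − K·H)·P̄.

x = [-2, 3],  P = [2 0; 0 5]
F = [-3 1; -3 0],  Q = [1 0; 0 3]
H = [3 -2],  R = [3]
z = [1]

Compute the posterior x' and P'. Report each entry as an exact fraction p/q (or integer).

x' = [93/29, 118/29]
P' = [264/29 378/29; 378/29 561/29]

x̄ = F·x = [9, 6]
P̄ = F·P·Fᵀ + Q = [24 18; 18 21]
y = z − H·x̄ = [-14]
S = H·P̄·Hᵀ + R = [87]
K = P̄·Hᵀ·S⁻¹ = [12/29; 4/29]
x' = x̄ + K·y = [93/29, 118/29]
P' = (I − K·H)·P̄ = [264/29 378/29; 378/29 561/29]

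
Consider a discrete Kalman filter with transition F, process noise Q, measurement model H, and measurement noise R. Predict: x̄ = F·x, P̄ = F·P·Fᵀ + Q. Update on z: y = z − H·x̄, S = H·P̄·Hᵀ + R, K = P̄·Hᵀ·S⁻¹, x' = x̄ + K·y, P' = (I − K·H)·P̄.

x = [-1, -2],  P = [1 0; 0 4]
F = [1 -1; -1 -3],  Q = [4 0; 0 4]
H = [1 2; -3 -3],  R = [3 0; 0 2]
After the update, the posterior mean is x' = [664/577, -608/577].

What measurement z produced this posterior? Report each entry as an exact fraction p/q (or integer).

z = [-3, -1]

x̄ = F·x = [1, 7]
P̄ = F·P·Fᵀ + Q = [9 11; 11 41]
S = H·P̄·Hᵀ + R = [220 -372; -372 650]
K = P̄·Hᵀ·S⁻¹ = [-1085/2308 -417/1154; 1209/2308 69/1154]
x' − x̄ = [87/577, -4647/577] = K·y
y = (KᵀK)⁻¹·Kᵀ·(x' − x̄) = [-18, 23]
z = y + H·x̄ = [-18, 23] + [15, -24] = [-3, -1]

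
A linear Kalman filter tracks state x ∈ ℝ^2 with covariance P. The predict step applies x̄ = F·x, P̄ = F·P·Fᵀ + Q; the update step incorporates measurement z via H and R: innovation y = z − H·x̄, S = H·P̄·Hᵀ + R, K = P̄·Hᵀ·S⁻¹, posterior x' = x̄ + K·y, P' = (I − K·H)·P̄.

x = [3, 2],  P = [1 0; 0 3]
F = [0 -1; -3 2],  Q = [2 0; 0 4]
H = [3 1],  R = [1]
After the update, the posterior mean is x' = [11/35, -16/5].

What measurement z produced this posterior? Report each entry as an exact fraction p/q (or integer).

x̄ = F·x = [-2, -5]
P̄ = F·P·Fᵀ + Q = [5 -6; -6 25]
S = H·P̄·Hᵀ + R = [35]
K = P̄·Hᵀ·S⁻¹ = [9/35; 1/5]
x' − x̄ = [81/35, 9/5] = K·y
y = (KᵀK)⁻¹·Kᵀ·(x' − x̄) = [9]
z = y + H·x̄ = [9] + [-11] = [-2]

z = [-2]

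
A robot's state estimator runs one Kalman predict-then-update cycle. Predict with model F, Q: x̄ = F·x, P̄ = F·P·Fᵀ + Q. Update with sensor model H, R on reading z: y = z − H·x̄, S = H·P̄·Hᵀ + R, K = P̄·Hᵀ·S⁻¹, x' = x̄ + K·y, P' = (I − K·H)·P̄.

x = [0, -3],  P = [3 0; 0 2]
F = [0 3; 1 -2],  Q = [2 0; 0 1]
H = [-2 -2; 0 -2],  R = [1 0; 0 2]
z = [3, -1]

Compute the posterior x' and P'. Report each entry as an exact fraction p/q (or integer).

x' = [-623/275, 18/25]
P' = [596/825 -12/25; -12/25 12/25]

x̄ = F·x = [-9, 6]
P̄ = F·P·Fᵀ + Q = [20 -12; -12 12]
y = z − H·x̄ = [-3, 11]
S = H·P̄·Hᵀ + R = [33 0; 0 50]
K = P̄·Hᵀ·S⁻¹ = [-16/33 12/25; 0 -12/25]
x' = x̄ + K·y = [-623/275, 18/25]
P' = (I − K·H)·P̄ = [596/825 -12/25; -12/25 12/25]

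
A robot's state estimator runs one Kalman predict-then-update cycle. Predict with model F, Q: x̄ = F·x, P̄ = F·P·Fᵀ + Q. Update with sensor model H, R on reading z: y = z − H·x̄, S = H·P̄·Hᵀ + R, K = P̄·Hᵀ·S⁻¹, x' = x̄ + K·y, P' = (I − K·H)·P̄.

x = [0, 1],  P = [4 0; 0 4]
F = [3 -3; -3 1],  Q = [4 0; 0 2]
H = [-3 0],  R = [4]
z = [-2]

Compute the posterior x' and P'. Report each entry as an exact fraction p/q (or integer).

x̄ = F·x = [-3, 1]
P̄ = F·P·Fᵀ + Q = [76 -48; -48 42]
y = z − H·x̄ = [-11]
S = H·P̄·Hᵀ + R = [688]
K = P̄·Hᵀ·S⁻¹ = [-57/172; 9/43]
x' = x̄ + K·y = [111/172, -56/43]
P' = (I − K·H)·P̄ = [19/43 -12/43; -12/43 510/43]

x' = [111/172, -56/43]
P' = [19/43 -12/43; -12/43 510/43]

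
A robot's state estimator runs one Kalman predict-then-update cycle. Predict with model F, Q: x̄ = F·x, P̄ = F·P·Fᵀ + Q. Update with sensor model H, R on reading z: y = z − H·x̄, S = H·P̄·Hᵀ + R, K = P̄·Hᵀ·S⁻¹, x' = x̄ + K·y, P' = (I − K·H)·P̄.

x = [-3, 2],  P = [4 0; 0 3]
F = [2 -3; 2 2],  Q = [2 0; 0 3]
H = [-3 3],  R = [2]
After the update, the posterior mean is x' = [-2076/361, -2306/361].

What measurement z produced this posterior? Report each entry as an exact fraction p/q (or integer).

x̄ = F·x = [-12, -2]
P̄ = F·P·Fᵀ + Q = [45 -2; -2 31]
S = H·P̄·Hᵀ + R = [722]
K = P̄·Hᵀ·S⁻¹ = [-141/722; 99/722]
x' − x̄ = [2256/361, -1584/361] = K·y
y = (KᵀK)⁻¹·Kᵀ·(x' − x̄) = [-32]
z = y + H·x̄ = [-32] + [30] = [-2]

z = [-2]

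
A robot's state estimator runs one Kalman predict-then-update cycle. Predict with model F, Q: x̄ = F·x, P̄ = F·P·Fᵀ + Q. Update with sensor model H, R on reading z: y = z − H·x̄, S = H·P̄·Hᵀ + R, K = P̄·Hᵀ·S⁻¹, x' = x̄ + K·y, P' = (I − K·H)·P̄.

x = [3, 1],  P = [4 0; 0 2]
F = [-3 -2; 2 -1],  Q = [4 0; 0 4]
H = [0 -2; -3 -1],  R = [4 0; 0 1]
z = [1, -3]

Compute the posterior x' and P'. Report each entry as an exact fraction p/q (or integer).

x̄ = F·x = [-11, 5]
P̄ = F·P·Fᵀ + Q = [48 -20; -20 22]
y = z − H·x̄ = [11, -31]
S = H·P̄·Hᵀ + R = [92 -76; -76 335]
K = P̄·Hᵀ·S⁻¹ = [994/6261 -2092/6261; -2963/6261 38/6261]
x' = x̄ + K·y = [2305/2087, -822/2087]
P' = (I − K·H)·P̄ = [1360/6261 -1988/6261; -1988/6261 5926/6261]

x' = [2305/2087, -822/2087]
P' = [1360/6261 -1988/6261; -1988/6261 5926/6261]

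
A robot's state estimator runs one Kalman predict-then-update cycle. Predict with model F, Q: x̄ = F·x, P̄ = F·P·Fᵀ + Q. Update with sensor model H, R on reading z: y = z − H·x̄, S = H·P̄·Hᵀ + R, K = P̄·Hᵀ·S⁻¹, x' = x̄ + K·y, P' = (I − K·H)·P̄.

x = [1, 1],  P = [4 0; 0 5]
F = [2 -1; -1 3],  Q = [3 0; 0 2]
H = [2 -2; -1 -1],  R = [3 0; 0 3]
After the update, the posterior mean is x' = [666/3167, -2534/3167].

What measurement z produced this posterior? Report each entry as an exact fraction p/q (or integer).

x̄ = F·x = [1, 2]
P̄ = F·P·Fᵀ + Q = [24 -23; -23 51]
S = H·P̄·Hᵀ + R = [487 54; 54 32]
K = P̄·Hᵀ·S⁻¹ = [1531/6334 -5563/12668; -806/3167 -1411/3167]
x' − x̄ = [-2501/3167, -8868/3167] = K·y
y = (KᵀK)⁻¹·Kᵀ·(x' − x̄) = [4, 4]
z = y + H·x̄ = [4, 4] + [-2, -3] = [2, 1]

z = [2, 1]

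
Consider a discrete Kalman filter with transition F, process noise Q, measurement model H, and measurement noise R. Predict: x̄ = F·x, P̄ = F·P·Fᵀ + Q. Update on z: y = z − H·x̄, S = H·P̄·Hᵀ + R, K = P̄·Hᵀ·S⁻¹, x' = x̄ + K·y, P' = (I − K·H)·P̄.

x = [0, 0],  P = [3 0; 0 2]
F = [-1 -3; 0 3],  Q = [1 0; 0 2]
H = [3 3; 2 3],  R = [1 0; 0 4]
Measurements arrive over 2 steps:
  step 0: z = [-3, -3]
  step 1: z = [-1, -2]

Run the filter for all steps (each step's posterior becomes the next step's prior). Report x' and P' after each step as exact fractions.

step 0: x' = [-57/658, -297/329], P' = [1327/329 -1236/329; -1236/329 1180/329]
step 1: x' = [560283/315074, -321993/157537], P' = [490860/157537 -462888/157537; -462888/157537 450236/157537]

step 0: x̄ = F·x = [0, 0]
step 0: P̄ = F·P·Fᵀ + Q = [22 -18; -18 20]
step 0: y = z − H·x̄ = [-3, -3]
step 0: S = H·P̄·Hᵀ + R = [55 42; 42 56]
step 0: K = P̄·Hᵀ·S⁻¹ = [39/47 -527/658; -24/47 267/329]
step 0: x' = x̄ + K·y = [-57/658, -297/329]
step 0: P' = (I − K·H)·P̄ = [1327/329 -1236/329; -1236/329 1180/329]
step 1: x̄ = F·x = [1839/658, -891/329]
step 1: P̄ = F·P·Fᵀ + Q = [4860/329 -6912/329; -6912/329 11278/329]
step 1: y = z − H·x̄ = [-829/658, 176/329]
step 1: S = H·P̄·Hᵀ + R = [21155/329 26982/329; 26982/329 39314/329]
step 1: K = P̄·Hᵀ·S⁻¹ = [83916/157537 -101736/157537; -37956/157537 106233/157537]
step 1: x' = x̄ + K·y = [560283/315074, -321993/157537]
step 1: P' = (I − K·H)·P̄ = [490860/157537 -462888/157537; -462888/157537 450236/157537]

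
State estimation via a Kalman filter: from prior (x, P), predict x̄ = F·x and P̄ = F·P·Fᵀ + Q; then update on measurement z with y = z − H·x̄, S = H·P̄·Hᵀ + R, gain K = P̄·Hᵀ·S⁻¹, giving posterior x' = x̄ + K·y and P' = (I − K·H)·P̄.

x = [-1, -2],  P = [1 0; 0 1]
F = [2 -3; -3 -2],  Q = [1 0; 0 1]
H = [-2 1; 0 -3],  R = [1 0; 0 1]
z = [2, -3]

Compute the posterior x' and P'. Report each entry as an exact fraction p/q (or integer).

x' = [-2824/7253, 7721/7253]
P' = [1974/7253 392/7253; 392/7253 798/7253]

x̄ = F·x = [4, 7]
P̄ = F·P·Fᵀ + Q = [14 0; 0 14]
y = z − H·x̄ = [3, 18]
S = H·P̄·Hᵀ + R = [71 -42; -42 127]
K = P̄·Hᵀ·S⁻¹ = [-3556/7253 -1176/7253; 14/7253 -2394/7253]
x' = x̄ + K·y = [-2824/7253, 7721/7253]
P' = (I − K·H)·P̄ = [1974/7253 392/7253; 392/7253 798/7253]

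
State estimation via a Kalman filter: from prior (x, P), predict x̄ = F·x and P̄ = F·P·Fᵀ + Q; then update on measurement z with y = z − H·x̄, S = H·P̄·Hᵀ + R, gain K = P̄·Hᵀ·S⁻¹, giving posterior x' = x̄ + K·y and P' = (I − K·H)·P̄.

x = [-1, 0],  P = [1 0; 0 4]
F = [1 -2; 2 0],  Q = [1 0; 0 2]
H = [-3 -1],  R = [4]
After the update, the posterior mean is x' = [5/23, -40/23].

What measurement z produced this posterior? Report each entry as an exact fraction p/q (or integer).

x̄ = F·x = [-1, -2]
P̄ = F·P·Fᵀ + Q = [18 2; 2 6]
S = H·P̄·Hᵀ + R = [184]
K = P̄·Hᵀ·S⁻¹ = [-7/23; -3/46]
x' − x̄ = [28/23, 6/23] = K·y
y = (KᵀK)⁻¹·Kᵀ·(x' − x̄) = [-4]
z = y + H·x̄ = [-4] + [5] = [1]

z = [1]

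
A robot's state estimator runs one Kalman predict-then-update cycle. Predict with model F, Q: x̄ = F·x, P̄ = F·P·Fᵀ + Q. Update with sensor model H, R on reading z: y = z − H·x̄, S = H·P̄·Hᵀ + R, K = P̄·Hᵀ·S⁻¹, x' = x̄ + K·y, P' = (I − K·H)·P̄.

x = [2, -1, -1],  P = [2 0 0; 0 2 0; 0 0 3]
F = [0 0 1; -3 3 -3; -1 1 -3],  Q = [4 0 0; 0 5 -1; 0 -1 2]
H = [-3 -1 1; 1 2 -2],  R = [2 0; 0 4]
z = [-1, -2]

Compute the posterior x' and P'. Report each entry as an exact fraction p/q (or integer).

x̄ = F·x = [-1, -6, 0]
P̄ = F·P·Fᵀ + Q = [7 -9 -9; -9 68 38; -9 38 33]
y = z − H·x̄ = [-10, 11]
S = H·P̄·Hᵀ + R = [90 -71; -71 111]
K = P̄·Hᵀ·S⁻¹ = [-262/707 -123/707; 3288/4949 4377/4949; 359/707 236/707]
x' = x̄ + K·y = [80/101, -2061/707, -142/101]
P' = (I − K·H)·P̄ = [44/101 -876/707 -68/101; -876/707 123169/4949 15907/707; -68/101 15907/707 2171/101]

x' = [80/101, -2061/707, -142/101]
P' = [44/101 -876/707 -68/101; -876/707 123169/4949 15907/707; -68/101 15907/707 2171/101]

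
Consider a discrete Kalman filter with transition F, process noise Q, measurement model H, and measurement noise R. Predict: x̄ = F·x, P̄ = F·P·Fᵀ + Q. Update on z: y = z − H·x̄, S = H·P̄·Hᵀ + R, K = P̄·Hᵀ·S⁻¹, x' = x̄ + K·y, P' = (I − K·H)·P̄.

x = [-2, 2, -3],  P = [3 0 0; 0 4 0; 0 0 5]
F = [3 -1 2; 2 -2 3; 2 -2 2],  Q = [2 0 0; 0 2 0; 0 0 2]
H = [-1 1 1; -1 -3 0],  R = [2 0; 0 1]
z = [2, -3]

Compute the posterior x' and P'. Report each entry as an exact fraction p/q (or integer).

x̄ = F·x = [-14, -17, -14]
P̄ = F·P·Fᵀ + Q = [53 56 46; 56 75 58; 46 58 50]
y = z − H·x̄ = [19, -68]
S = H·P̄·Hᵀ + R = [92 -280; -280 1065]
K = P̄·Hᵀ·S⁻¹ = [-1939/3916 -1653/4895; 665/3916 -1073/4895; 443/1958 -144/979]
x' = x̄ + K·y = [-8709/19580, 22171/19580, 589/1958]
P' = (I − K·H)·P̄ = [51543/19580 -14977/19580 4713/1958; -14977/19580 6423/19580 -1475/1958; 4713/1958 -1475/1958 3537/979]

x' = [-8709/19580, 22171/19580, 589/1958]
P' = [51543/19580 -14977/19580 4713/1958; -14977/19580 6423/19580 -1475/1958; 4713/1958 -1475/1958 3537/979]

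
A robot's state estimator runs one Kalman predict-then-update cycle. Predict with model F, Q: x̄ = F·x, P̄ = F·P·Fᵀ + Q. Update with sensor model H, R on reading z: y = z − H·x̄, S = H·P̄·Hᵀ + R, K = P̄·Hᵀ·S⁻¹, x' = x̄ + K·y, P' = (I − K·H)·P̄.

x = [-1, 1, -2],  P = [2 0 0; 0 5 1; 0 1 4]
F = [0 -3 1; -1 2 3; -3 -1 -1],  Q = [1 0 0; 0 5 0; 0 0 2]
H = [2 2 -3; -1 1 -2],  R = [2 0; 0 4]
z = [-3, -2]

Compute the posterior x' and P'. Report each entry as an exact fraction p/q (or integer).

x' = [-34312/136825, 23948/27365, 19/13]
P' = [199122/136825 -102118/27365 -22/13; -102118/27365 130958/5473 174/13; -22/13 174/13 102/13]

x̄ = F·x = [-5, -3, 4]
P̄ = F·P·Fᵀ + Q = [44 -25 13; -25 75 -21; 13 -21 31]
y = z − H·x̄ = [25, 4]
S = H·P̄·Hᵀ + R = [653 382; 382 433]
K = P̄·Hᵀ·S⁻¹ = [35857/136825 -61653/136825; 3267/27365 6092/27365; -1/13 -2/13]
x' = x̄ + K·y = [-34312/136825, 23948/27365, 19/13]
P' = (I − K·H)·P̄ = [199122/136825 -102118/27365 -22/13; -102118/27365 130958/5473 174/13; -22/13 174/13 102/13]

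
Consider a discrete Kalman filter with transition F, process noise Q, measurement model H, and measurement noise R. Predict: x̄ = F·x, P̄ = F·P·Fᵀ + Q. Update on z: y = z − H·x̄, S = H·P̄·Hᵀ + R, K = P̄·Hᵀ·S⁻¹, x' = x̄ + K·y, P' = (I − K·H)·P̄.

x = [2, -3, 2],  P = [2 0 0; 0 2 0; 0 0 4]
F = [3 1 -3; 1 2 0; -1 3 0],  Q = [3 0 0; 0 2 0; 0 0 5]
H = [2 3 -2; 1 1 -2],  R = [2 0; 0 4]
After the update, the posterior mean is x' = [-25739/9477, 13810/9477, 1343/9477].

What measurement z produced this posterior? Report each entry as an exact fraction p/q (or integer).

x̄ = F·x = [-3, -4, -11]
P̄ = F·P·Fᵀ + Q = [59 10 0; 10 12 10; 0 10 25]
S = H·P̄·Hᵀ + R = [446 224; 224 155]
K = P̄·Hᵀ·S⁻¹ = [3742/9477 -1189/9477; 2566/9477 -3586/9477; 2930/9477 -6680/9477]
x' − x̄ = [2692/9477, 51718/9477, 105590/9477] = K·y
y = (KᵀK)⁻¹·Kᵀ·(x' − x̄) = [-5, -18]
z = y + H·x̄ = [-5, -18] + [4, 15] = [-1, -3]

z = [-1, -3]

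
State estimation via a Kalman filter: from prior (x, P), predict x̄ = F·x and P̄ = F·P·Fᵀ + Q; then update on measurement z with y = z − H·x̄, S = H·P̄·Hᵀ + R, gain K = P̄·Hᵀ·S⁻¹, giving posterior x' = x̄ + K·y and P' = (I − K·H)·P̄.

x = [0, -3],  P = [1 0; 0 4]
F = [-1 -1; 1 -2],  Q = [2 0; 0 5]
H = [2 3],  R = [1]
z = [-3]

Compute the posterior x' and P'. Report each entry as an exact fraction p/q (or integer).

x' = [-12/311, -294/311]
P' = [952/311 -623/311; -623/311 442/311]

x̄ = F·x = [3, 6]
P̄ = F·P·Fᵀ + Q = [7 7; 7 22]
y = z − H·x̄ = [-27]
S = H·P̄·Hᵀ + R = [311]
K = P̄·Hᵀ·S⁻¹ = [35/311; 80/311]
x' = x̄ + K·y = [-12/311, -294/311]
P' = (I − K·H)·P̄ = [952/311 -623/311; -623/311 442/311]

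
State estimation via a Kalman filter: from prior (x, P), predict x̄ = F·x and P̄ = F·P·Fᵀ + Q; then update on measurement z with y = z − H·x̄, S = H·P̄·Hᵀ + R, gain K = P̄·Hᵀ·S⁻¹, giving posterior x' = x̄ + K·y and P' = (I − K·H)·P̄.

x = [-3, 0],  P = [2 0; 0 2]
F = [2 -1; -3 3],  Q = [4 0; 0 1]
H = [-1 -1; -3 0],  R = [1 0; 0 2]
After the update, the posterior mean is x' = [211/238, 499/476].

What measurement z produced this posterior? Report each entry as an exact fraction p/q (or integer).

z = [-2, -3]

x̄ = F·x = [-6, 9]
P̄ = F·P·Fᵀ + Q = [14 -18; -18 37]
S = H·P̄·Hᵀ + R = [16 -12; -12 128]
K = P̄·Hᵀ·S⁻¹ = [1/238 -39/119; -223/238 159/476]
x' − x̄ = [1639/238, -3785/476] = K·y
y = (KᵀK)⁻¹·Kᵀ·(x' − x̄) = [1, -21]
z = y + H·x̄ = [1, -21] + [-3, 18] = [-2, -3]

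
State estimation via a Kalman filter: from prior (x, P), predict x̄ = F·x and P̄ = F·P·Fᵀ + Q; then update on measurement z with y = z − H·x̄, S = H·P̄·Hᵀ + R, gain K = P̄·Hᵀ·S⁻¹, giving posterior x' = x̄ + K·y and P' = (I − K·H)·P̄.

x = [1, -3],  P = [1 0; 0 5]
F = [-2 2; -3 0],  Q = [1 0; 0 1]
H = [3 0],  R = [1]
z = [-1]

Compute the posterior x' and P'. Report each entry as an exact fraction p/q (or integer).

x' = [-83/226, -132/113]
P' = [25/226 3/113; 3/113 968/113]

x̄ = F·x = [-8, -3]
P̄ = F·P·Fᵀ + Q = [25 6; 6 10]
y = z − H·x̄ = [23]
S = H·P̄·Hᵀ + R = [226]
K = P̄·Hᵀ·S⁻¹ = [75/226; 9/113]
x' = x̄ + K·y = [-83/226, -132/113]
P' = (I − K·H)·P̄ = [25/226 3/113; 3/113 968/113]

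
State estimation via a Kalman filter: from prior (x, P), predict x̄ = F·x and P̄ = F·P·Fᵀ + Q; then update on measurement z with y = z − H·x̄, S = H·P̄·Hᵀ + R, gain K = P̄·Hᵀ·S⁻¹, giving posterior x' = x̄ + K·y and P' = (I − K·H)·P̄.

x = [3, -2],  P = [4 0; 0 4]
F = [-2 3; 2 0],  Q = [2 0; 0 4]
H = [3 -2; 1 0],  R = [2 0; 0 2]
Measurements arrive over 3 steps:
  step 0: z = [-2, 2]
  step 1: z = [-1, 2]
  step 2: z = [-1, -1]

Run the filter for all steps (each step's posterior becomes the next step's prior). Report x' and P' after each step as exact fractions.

step 0: x' = [1604/1231, 3602/1231], P' = [1702/1231 2456/1231; 2456/1231 4140/1231]
step 1: x' = [320085/173929, 534124/173929], P' = [240082/173929 342464/173929; 342464/173929 569292/173929]
step 2: x' = [-67566/23754583, 12746066/23754583], P' = [32770390/23754583 46766672/23754583; 46766672/23754583 77776404/23754583]

step 0: x̄ = F·x = [-12, 6]
step 0: P̄ = F·P·Fᵀ + Q = [54 -16; -16 20]
step 0: y = z − H·x̄ = [46, 14]
step 0: S = H·P̄·Hᵀ + R = [760 194; 194 56]
step 0: K = P̄·Hᵀ·S⁻¹ = [97/1231 851/1231; -456/1231 1228/1231]
step 0: x' = x̄ + K·y = [1604/1231, 3602/1231]
step 0: P' = (I − K·H)·P̄ = [1702/1231 2456/1231; 2456/1231 4140/1231]
step 1: x̄ = F·x = [7598/1231, 3208/1231]
step 1: P̄ = F·P·Fᵀ + Q = [17058/1231 7928/1231; 7928/1231 11732/1231]
step 1: y = z − H·x̄ = [-17609/1231, -5136/1231]
step 1: S = H·P̄·Hᵀ + R = [107776/1231 35318/1231; 35318/1231 19520/1231]
step 1: K = P̄·Hᵀ·S⁻¹ = [17659/173929 120041/173929; -55596/173929 171232/173929]
step 1: x' = x̄ + K·y = [320085/173929, 534124/173929]
step 1: P' = (I − K·H)·P̄ = [240082/173929 342464/173929; 342464/173929 569292/173929]
step 2: x̄ = F·x = [962202/173929, 640170/173929]
step 2: P̄ = F·P·Fᵀ + Q = [2322246/173929 1094456/173929; 1094456/173929 1656044/173929]
step 2: y = z − H·x̄ = [-1780195/173929, -1136131/173929]
step 2: S = H·P̄·Hᵀ + R = [14738776/173929 4777826/173929; 4777826/173929 2670104/173929]
step 2: K = P̄·Hᵀ·S⁻¹ = [2388913/23754583 16385195/23754583; -7626396/23754583 23383336/23754583]
step 2: x' = x̄ + K·y = [-67566/23754583, 12746066/23754583]
step 2: P' = (I − K·H)·P̄ = [32770390/23754583 46766672/23754583; 46766672/23754583 77776404/23754583]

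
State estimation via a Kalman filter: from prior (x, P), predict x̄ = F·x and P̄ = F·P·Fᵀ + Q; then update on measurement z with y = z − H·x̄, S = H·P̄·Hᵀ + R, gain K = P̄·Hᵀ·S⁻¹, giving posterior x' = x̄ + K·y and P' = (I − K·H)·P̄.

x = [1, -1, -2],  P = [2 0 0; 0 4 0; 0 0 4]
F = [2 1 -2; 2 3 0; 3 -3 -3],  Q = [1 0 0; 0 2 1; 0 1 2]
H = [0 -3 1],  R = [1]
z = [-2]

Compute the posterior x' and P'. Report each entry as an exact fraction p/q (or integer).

x̄ = F·x = [5, -1, 12]
P̄ = F·P·Fᵀ + Q = [29 20 24; 20 46 -23; 24 -23 92]
y = z − H·x̄ = [-17]
S = H·P̄·Hᵀ + R = [645]
K = P̄·Hᵀ·S⁻¹ = [-12/215; -161/645; 161/645]
x' = x̄ + K·y = [1279/215, 2092/645, 5003/645]
P' = (I − K·H)·P̄ = [5803/215 2368/215 7092/215; 2368/215 3749/645 11086/645; 7092/215 11086/645 33419/645]

x' = [1279/215, 2092/645, 5003/645]
P' = [5803/215 2368/215 7092/215; 2368/215 3749/645 11086/645; 7092/215 11086/645 33419/645]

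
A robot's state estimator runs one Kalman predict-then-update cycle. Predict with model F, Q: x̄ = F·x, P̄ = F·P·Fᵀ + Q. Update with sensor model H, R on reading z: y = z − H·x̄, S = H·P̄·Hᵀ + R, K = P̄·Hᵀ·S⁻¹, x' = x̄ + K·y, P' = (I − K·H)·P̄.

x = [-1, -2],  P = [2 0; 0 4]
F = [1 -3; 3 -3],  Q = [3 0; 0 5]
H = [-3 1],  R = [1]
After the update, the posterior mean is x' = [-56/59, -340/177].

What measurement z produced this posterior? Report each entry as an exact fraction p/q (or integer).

x̄ = F·x = [5, 3]
P̄ = F·P·Fᵀ + Q = [41 42; 42 59]
S = H·P̄·Hᵀ + R = [177]
K = P̄·Hᵀ·S⁻¹ = [-27/59; -67/177]
x' − x̄ = [-351/59, -871/177] = K·y
y = (KᵀK)⁻¹·Kᵀ·(x' − x̄) = [13]
z = y + H·x̄ = [13] + [-12] = [1]

z = [1]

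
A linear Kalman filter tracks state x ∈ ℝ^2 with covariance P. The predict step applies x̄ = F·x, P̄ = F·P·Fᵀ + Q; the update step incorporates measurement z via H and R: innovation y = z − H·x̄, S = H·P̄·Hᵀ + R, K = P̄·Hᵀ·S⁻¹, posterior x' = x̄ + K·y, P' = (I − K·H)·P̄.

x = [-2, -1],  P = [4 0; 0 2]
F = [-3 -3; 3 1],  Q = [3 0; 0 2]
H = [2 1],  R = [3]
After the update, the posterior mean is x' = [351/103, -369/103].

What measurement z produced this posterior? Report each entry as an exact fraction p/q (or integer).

x̄ = F·x = [9, -7]
P̄ = F·P·Fᵀ + Q = [57 -42; -42 40]
S = H·P̄·Hᵀ + R = [103]
K = P̄·Hᵀ·S⁻¹ = [72/103; -44/103]
x' − x̄ = [-576/103, 352/103] = K·y
y = (KᵀK)⁻¹·Kᵀ·(x' − x̄) = [-8]
z = y + H·x̄ = [-8] + [11] = [3]

z = [3]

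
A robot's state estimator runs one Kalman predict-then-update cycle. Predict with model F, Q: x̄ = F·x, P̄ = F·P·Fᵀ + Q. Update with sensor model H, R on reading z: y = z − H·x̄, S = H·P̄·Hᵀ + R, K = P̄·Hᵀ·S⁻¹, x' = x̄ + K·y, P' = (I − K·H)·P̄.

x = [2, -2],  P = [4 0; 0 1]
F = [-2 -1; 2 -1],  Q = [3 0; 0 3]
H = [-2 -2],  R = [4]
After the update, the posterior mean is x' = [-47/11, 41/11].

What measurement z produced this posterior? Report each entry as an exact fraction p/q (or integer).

z = [2]

x̄ = F·x = [-2, 6]
P̄ = F·P·Fᵀ + Q = [20 -15; -15 20]
S = H·P̄·Hᵀ + R = [44]
K = P̄·Hᵀ·S⁻¹ = [-5/22; -5/22]
x' − x̄ = [-25/11, -25/11] = K·y
y = (KᵀK)⁻¹·Kᵀ·(x' − x̄) = [10]
z = y + H·x̄ = [10] + [-8] = [2]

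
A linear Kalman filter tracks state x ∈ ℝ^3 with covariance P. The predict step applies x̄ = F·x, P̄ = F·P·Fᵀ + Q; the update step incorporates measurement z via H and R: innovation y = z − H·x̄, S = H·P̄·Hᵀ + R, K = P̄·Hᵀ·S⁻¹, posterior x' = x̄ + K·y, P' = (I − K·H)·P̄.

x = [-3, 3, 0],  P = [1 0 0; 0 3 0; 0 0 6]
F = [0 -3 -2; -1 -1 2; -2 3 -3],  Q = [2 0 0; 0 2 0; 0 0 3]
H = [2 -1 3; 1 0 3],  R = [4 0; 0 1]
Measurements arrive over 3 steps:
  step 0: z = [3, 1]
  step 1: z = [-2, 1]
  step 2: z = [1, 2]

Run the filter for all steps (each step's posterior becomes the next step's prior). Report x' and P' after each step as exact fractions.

step 0: x̄ = F·x = [-9, 0, 15]
step 0: P̄ = F·P·Fᵀ + Q = [53 -15 9; -15 30 -43; 9 -43 88]
step 0: y = z − H·x̄ = [-24, -35]
step 0: S = H·P̄·Hᵀ + R = [1464 1123; 1123 900]
step 0: K = P̄·Hᵀ·S⁻¹ = [43360/56471 -49084/56471; -8388/56471 1431/56471; -14079/56471 34697/56471]
step 0: x' = x̄ + K·y = [169061/56471, 151227/56471, -29434/56471]
step 0: P' = (I − K·H)·P̄ = [502403/56471 279879/56471 -183829/56471; 279879/56471 314862/56471 -92816/56471; -183829/56471 -92816/56471 72842/56471]
step 1: x̄ = F·x = [-394813/56471, -379156/56471, 203861/56471]
step 1: P̄ = F·P·Fᵀ + Q = [2124276/56471 1496461/56471 -1731196/56471; 1496461/56471 2887913/56471 -1308226/56471; -1731196/56471 -1308226/56471 1774553/56471]
step 1: y = z − H·x̄ = [-314055/56471, -160299/56471]
step 1: S = H·P̄·Hᵀ + R = [8671038/56471 7066982/56471; 7066982/56471 7764548/56471]
step 1: K = P̄·Hᵀ·S⁻¹ = [12102017/76961875 -82875331/153923750; -110657129/153923750 26289468/76961875; -6890181/153923750 38743927/76961875]
step 1: x' = x̄ + K·y = [-975503581/153923750, -567318439/153923750, 374027729/153923750]
step 1: P' = (I − K·H)·P̄ = [1166088403/76961875 2152485339/153923750 -805017379/153923750; 2152485339/153923750 2647692791/153923750 -699968801/153923750; -805017379/153923750 -699968801/153923750 294168411/153923750]
step 2: x̄ = F·x = [953899859/153923750, 1145438739/76961875, -22974509/4050625]
step 2: P̄ = F·P·Fᵀ + Q = [16914130651/153923750 7206850596/76961875 -380770751/4050625; 7206850596/76961875 16789306139/153923750 -333971642/4050625; -380770751/4050625 -333971642/4050625 352016713/4050625]
step 2: y = z − H·x̄ = [1578047768/76961875, 1973041667/153923750]
step 2: S = H·P̄·Hᵀ + R = [50310506741/153923750 23826723151/76961875; 23826723151/76961875 50642039019/153923750]
step 2: K = P̄·Hᵀ·S⁻¹ = [56046478586/327169903027 -223900158367/327169903027; -225628587645/327169903027 59465327942/327169903027; -15794071874/327169903027 180640898844/327169903027]
step 2: x' = x̄ + K·y = [306716952610/327169903027, 1005227288414/327169903027, 136007867175/327169903027]
step 2: P' = (I − K·H)·P̄ = [6149689791614/327169903027 5701603718903/327169903027 -2124529983327/327169903027; 5701603718903/327169903027 6663583397425/327169903027 -1880712796987/327169903027; -2124529983327/327169903027 -1880712796987/327169903027 768390294057/327169903027]

step 0: x' = [169061/56471, 151227/56471, -29434/56471], P' = [502403/56471 279879/56471 -183829/56471; 279879/56471 314862/56471 -92816/56471; -183829/56471 -92816/56471 72842/56471]
step 1: x' = [-975503581/153923750, -567318439/153923750, 374027729/153923750], P' = [1166088403/76961875 2152485339/153923750 -805017379/153923750; 2152485339/153923750 2647692791/153923750 -699968801/153923750; -805017379/153923750 -699968801/153923750 294168411/153923750]
step 2: x' = [306716952610/327169903027, 1005227288414/327169903027, 136007867175/327169903027], P' = [6149689791614/327169903027 5701603718903/327169903027 -2124529983327/327169903027; 5701603718903/327169903027 6663583397425/327169903027 -1880712796987/327169903027; -2124529983327/327169903027 -1880712796987/327169903027 768390294057/327169903027]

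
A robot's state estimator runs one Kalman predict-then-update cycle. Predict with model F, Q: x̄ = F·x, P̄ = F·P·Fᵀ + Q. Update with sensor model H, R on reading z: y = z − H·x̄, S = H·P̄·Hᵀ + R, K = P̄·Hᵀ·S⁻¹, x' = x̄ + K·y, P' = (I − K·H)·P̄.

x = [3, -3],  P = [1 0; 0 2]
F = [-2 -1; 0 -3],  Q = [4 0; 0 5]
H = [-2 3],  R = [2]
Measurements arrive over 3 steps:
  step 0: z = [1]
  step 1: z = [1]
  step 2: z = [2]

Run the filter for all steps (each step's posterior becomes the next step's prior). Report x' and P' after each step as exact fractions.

step 0: x̄ = F·x = [-3, 9]
step 0: P̄ = F·P·Fᵀ + Q = [10 6; 6 23]
step 0: y = z − H·x̄ = [-32]
step 0: S = H·P̄·Hᵀ + R = [177]
step 0: K = P̄·Hᵀ·S⁻¹ = [-2/177; 19/59]
step 0: x' = x̄ + K·y = [-467/177, -77/59]
step 0: P' = (I − K·H)·P̄ = [1766/177 392/59; 392/59 274/59]
step 1: x̄ = F·x = [1165/177, 231/59]
step 1: P̄ = F·P·Fᵀ + Q = [13298/177 3174/59; 3174/59 2761/59]
step 1: y = z − H·x̄ = [428/177]
step 1: S = H·P̄·Hᵀ + R = [13829/177]
step 1: K = P̄·Hᵀ·S⁻¹ = [1970/13829; 5805/13829]
step 1: x' = x̄ + K·y = [95785/13829, 68181/13829]
step 1: P' = (I − K·H)·P̄ = [1017046/13829 679344/13829; 679344/13829 456766/13829]
step 2: x̄ = F·x = [-259751/13829, -204543/13829]
step 2: P̄ = F·P·Fᵀ + Q = [7297642/13829 5446362/13829; 5446362/13829 4180039/13829]
step 2: y = z − H·x̄ = [121785/13829]
step 2: S = H·P̄·Hᵀ + R = [1482233/13829]
step 2: K = P̄·Hᵀ·S⁻¹ = [1743802/1482233; 1647393/1482233]
step 2: x' = x̄ + K·y = [-12484097/1482233, -7415766/1482233]
step 2: P' = (I − K·H)·P̄ = [562293758/1482233 376025040/1482233; 376025040/1482233 251781622/1482233]

step 0: x' = [-467/177, -77/59], P' = [1766/177 392/59; 392/59 274/59]
step 1: x' = [95785/13829, 68181/13829], P' = [1017046/13829 679344/13829; 679344/13829 456766/13829]
step 2: x' = [-12484097/1482233, -7415766/1482233], P' = [562293758/1482233 376025040/1482233; 376025040/1482233 251781622/1482233]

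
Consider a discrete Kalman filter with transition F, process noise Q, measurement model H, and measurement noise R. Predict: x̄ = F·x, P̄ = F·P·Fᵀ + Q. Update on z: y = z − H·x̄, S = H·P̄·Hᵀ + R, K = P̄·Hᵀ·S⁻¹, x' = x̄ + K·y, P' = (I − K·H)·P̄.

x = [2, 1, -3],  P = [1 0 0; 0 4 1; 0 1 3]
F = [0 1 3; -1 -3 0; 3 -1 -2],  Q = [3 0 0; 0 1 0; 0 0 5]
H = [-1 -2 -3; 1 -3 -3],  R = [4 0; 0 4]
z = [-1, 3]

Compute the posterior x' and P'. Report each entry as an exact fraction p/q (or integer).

x' = [-80753/28898, -132935/14449, 211969/28898]
P' = [129543/28898 82571/14449 -136821/28898; 82571/14449 174462/14449 -144045/14449; -136821/28898 -144045/14449 244199/28898]

x̄ = F·x = [-8, -5, 11]
P̄ = F·P·Fᵀ + Q = [40 -21 -27; -21 38 15; -27 15 34]
y = z − H·x̄ = [14, 29]
S = H·P̄·Hᵀ + R = [436 698; 698 1250]
K = P̄·Hᵀ·S⁻¹ = [-12341/28898 11145/28898; 160/14449 -2170/14449; -4899/28898 -1287/28898]
x' = x̄ + K·y = [-80753/28898, -132935/14449, 211969/28898]
P' = (I − K·H)·P̄ = [129543/28898 82571/14449 -136821/28898; 82571/14449 174462/14449 -144045/14449; -136821/28898 -144045/14449 244199/28898]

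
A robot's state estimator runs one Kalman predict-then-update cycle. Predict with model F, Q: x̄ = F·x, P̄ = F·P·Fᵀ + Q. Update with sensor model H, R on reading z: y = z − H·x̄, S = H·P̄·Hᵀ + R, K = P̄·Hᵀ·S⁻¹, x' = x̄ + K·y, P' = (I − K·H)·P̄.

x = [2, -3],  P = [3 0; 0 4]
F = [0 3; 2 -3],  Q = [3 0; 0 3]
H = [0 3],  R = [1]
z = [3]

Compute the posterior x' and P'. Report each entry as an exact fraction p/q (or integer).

x' = [-63/115, 118/115]
P' = [1569/115 -9/115; -9/115 51/460]

x̄ = F·x = [-9, 13]
P̄ = F·P·Fᵀ + Q = [39 -36; -36 51]
y = z − H·x̄ = [-36]
S = H·P̄·Hᵀ + R = [460]
K = P̄·Hᵀ·S⁻¹ = [-27/115; 153/460]
x' = x̄ + K·y = [-63/115, 118/115]
P' = (I − K·H)·P̄ = [1569/115 -9/115; -9/115 51/460]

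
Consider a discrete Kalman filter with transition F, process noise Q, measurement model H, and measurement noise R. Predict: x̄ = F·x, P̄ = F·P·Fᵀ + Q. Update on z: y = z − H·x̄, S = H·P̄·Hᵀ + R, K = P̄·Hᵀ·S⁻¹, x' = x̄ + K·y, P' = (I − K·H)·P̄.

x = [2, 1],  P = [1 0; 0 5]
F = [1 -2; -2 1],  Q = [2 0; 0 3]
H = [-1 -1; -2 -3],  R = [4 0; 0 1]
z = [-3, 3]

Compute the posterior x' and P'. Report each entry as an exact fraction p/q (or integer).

x̄ = F·x = [0, -3]
P̄ = F·P·Fᵀ + Q = [23 -12; -12 12]
y = z − H·x̄ = [-6, -6]
S = H·P̄·Hᵀ + R = [15 22; 22 57]
K = P̄·Hᵀ·S⁻¹ = [-407/371 92/371; 264/371 -180/371]
x' = x̄ + K·y = [270/53, -231/53]
P' = (I − K·H)·P̄ = [4976/371 -3348/371; -3348/371 2292/371]

x' = [270/53, -231/53]
P' = [4976/371 -3348/371; -3348/371 2292/371]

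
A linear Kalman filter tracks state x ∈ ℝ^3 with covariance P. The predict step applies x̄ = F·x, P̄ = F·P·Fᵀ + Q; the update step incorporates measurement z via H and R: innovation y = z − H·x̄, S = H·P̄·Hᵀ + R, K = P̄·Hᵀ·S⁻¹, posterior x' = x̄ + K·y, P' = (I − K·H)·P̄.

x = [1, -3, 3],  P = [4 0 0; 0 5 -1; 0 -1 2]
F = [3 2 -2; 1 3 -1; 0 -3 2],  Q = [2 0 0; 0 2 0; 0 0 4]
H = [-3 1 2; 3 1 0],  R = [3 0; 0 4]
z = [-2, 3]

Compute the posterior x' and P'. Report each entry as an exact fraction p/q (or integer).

x̄ = F·x = [-9, -11, 15]
P̄ = F·P·Fᵀ + Q = [74 54 -48; 54 59 -58; -48 -58 69]
y = z − H·x̄ = [-48, 41]
S = H·P̄·Hᵀ + R = [1024 -1011; -1011 1053]
K = P̄·Hᵀ·S⁻¹ = [116/6239 5240/18717; -2392/18717 4895/56151; 10550/18717 19616/56151]
x' = x̄ + K·y = [29683/18717, -72518/56151, 127321/56151]
P' = (I − K·H)·P̄ = [10230/6239 -71110/18717 82112/18717; -71110/18717 659570/56151 -660544/56151; 82112/18717 -660544/56151 747251/56151]

x' = [29683/18717, -72518/56151, 127321/56151]
P' = [10230/6239 -71110/18717 82112/18717; -71110/18717 659570/56151 -660544/56151; 82112/18717 -660544/56151 747251/56151]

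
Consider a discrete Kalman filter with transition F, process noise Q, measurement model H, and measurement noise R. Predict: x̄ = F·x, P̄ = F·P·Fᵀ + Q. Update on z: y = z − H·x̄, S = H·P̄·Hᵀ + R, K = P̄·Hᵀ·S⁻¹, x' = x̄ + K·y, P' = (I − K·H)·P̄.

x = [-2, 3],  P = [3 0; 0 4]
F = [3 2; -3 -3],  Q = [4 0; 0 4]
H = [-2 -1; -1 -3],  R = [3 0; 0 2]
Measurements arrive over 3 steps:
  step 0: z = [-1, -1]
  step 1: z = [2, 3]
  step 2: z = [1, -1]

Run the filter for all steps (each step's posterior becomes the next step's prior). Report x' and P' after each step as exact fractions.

step 0: x' = [661/3710, 177/742], P' = [8087/7420 -743/1484; -743/1484 643/1484]
step 1: x' = [-5341266/12677957, -11007535/12677957], P' = [13102098/12677957 -5901168/12677957; -5901168/12677957 5195928/12677957]
step 2: x' = [-10856478212/10634008865, 8178179207/10634008865], P' = [10967671226/10634008865 -4938775966/10634008865; -4938775966/10634008865 4352711186/10634008865]

step 0: x̄ = F·x = [0, -3]
step 0: P̄ = F·P·Fᵀ + Q = [47 -51; -51 67]
step 0: y = z − H·x̄ = [-4, -10]
step 0: S = H·P̄·Hᵀ + R = [54 -62; -62 346]
step 0: K = P̄·Hᵀ·S⁻¹ = [-4153/7420 1529/7420; 281/1484 -593/1484]
step 0: x' = x̄ + K·y = [661/3710, 177/742]
step 0: P' = (I − K·H)·P̄ = [8087/7420 -743/1484; -743/1484 643/1484]
step 1: x̄ = F·x = [3753/3710, -2319/1855]
step 1: P̄ = F·P·Fᵀ + Q = [70743/7420 -9087/1855; -9087/1855 16132/1855]
step 1: y = z − H·x̄ = [5144/1855, 969/3710]
step 1: S = H·P̄·Hᵀ + R = [56092/1855 40317/3710; 40317/3710 448247/7420]
step 1: K = P̄·Hᵀ·S⁻¹ = [-6767676/12677957 2300703/12677957; 2202136/12677957 -4843308/12677957]
step 1: x' = x̄ + K·y = [-5341266/12677957, -11007535/12677957]
step 1: P' = (I − K·H)·P̄ = [13102098/12677957 -5901168/12677957; -5901168/12677957 5195928/12677957]
step 2: x̄ = F·x = [-38038868/12677957, 49046403/12677957]
step 2: P̄ = F·P·Fᵀ + Q = [118600406/12677957 -60576930/12677957; -60576930/12677957 109173038/12677957]
step 2: y = z − H·x̄ = [-14353376/12677957, 96422384/12677957]
step 2: S = H·P̄·Hᵀ + R = [379300813/12677957 140681416/12677957; 140681416/12677957 763052082/12677957]
step 2: K = P̄·Hᵀ·S⁻¹ = [-5665522162/10634008865 1924328336/10634008865; 1841613582/10634008865 -4059678796/10634008865]
step 2: x' = x̄ + K·y = [-10856478212/10634008865, 8178179207/10634008865]
step 2: P' = (I − K·H)·P̄ = [10967671226/10634008865 -4938775966/10634008865; -4938775966/10634008865 4352711186/10634008865]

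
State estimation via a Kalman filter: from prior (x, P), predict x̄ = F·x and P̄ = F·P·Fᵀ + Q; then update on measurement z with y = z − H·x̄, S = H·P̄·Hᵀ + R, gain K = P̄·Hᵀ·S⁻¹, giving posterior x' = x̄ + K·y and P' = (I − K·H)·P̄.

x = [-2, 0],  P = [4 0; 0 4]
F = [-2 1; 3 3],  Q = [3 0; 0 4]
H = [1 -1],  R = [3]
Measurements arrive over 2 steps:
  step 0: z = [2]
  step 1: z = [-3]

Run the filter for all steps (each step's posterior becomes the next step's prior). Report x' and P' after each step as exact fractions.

step 0: x̄ = F·x = [4, -6]
step 0: P̄ = F·P·Fᵀ + Q = [23 -12; -12 76]
step 0: y = z − H·x̄ = [-8]
step 0: S = H·P̄·Hᵀ + R = [126]
step 0: K = P̄·Hᵀ·S⁻¹ = [5/18; -44/63]
step 0: x' = x̄ + K·y = [16/9, -26/63]
step 0: P' = (I − K·H)·P̄ = [239/18 112/9; 112/9 916/63]
step 1: x̄ = F·x = [-250/63, 86/21]
step 1: P̄ = F·P·Fᵀ + Q = [1315/63 -1541/21; -1541/21 6697/14]
step 1: y = z − H·x̄ = [319/63]
step 1: S = H·P̄·Hᵀ + R = [81773/126]
step 1: K = P̄·Hᵀ·S⁻¹ = [11876/81773; -69519/81773]
step 1: x' = x̄ + K·y = [-264362/81773, -17129/81773]
step 1: P' = (I − K·H)·P̄ = [587489/81773 551861/81773; 551861/81773 760418/81773]

step 0: x' = [16/9, -26/63], P' = [239/18 112/9; 112/9 916/63]
step 1: x' = [-264362/81773, -17129/81773], P' = [587489/81773 551861/81773; 551861/81773 760418/81773]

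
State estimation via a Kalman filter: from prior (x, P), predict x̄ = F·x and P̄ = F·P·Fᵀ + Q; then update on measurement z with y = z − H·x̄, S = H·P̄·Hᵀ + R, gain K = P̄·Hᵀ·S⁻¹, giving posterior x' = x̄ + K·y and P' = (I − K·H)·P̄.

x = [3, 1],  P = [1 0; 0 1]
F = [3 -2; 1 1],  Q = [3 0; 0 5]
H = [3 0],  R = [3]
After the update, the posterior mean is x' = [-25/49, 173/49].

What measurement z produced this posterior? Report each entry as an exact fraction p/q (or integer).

z = [-2]

x̄ = F·x = [7, 4]
P̄ = F·P·Fᵀ + Q = [16 1; 1 7]
S = H·P̄·Hᵀ + R = [147]
K = P̄·Hᵀ·S⁻¹ = [16/49; 1/49]
x' − x̄ = [-368/49, -23/49] = K·y
y = (KᵀK)⁻¹·Kᵀ·(x' − x̄) = [-23]
z = y + H·x̄ = [-23] + [21] = [-2]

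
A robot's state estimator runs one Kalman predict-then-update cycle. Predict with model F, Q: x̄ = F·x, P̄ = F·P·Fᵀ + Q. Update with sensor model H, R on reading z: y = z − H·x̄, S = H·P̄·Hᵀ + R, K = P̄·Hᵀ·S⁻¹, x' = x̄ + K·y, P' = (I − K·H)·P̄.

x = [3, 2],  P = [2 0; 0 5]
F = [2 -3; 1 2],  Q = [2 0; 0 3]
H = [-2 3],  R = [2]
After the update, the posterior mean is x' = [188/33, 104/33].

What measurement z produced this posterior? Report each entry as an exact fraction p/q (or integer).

x̄ = F·x = [0, 7]
P̄ = F·P·Fᵀ + Q = [55 -26; -26 25]
S = H·P̄·Hᵀ + R = [759]
K = P̄·Hᵀ·S⁻¹ = [-188/759; 127/759]
x' − x̄ = [188/33, -127/33] = K·y
y = (KᵀK)⁻¹·Kᵀ·(x' − x̄) = [-23]
z = y + H·x̄ = [-23] + [21] = [-2]

z = [-2]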